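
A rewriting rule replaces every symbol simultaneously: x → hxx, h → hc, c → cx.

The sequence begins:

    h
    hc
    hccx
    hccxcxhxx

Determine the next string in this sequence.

hccxcxhxxcxhxxhchxxhxx

Apply φ to hccxcxhxx symbol by symbol: h→hc, c→cx, c→cx, x→hxx, c→cx, x→hxx, h→hc, x→hxx, x→hxx; joined: hc cx cx hxx cx hxx hc hxx hxx.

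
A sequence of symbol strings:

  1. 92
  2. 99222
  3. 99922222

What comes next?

99992222222

Reading off run lengths: 9 runs 1, 2, 3; 2 runs 1, 3, 5 — each is linear in n (n = 1, 2, …).
At n = 4 the blocks have lengths 4, 7.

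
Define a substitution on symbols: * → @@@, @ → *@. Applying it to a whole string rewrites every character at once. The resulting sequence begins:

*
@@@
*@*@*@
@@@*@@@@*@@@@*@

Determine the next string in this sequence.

φ(@@@*@@@@*@@@@*@) expands symbol-by-symbol to *@ *@ *@ @@@ *@ *@ *@ *@ @@@ *@ *@ *@ *@ @@@ *@; joining the 15 pieces gives the next term.

*@*@*@@@@*@*@*@*@@@@*@*@*@*@@@@*@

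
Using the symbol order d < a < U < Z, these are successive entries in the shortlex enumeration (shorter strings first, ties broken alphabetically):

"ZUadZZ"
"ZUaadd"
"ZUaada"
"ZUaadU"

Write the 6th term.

ZUaaad

Continuing the enumeration 2 steps past ZUaadU: ZUaadU → ZUaadZ → (answer).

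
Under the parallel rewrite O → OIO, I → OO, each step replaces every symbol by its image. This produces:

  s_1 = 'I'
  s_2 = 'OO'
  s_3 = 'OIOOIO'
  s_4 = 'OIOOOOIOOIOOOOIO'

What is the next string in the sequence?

OIOOOOIOOIOOIOOIOOOOIOOIOOOOIOOIOOIOOIOOOOIO

φ(OIOOOOIOOIOOOOIO) expands symbol-by-symbol to OIO OO OIO OIO OIO OIO OO OIO OIO OO OIO OIO OIO OIO OO OIO; joining the 16 pieces gives the next term.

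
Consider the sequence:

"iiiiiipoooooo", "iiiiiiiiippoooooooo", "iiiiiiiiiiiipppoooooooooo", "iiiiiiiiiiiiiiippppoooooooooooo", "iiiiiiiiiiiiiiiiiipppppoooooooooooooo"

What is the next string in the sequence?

Each string has the form i^{3n} p^{n-1} o^{2n+2}, where the shown terms are n = 2, 3, 4, 5, 6.
At n = 7 the blocks have lengths 21, 6, 16.

iiiiiiiiiiiiiiiiiiiiippppppoooooooooooooooo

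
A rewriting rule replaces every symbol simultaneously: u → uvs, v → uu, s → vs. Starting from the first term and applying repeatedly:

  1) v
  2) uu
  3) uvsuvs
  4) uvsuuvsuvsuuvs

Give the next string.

Rewriting the 14 symbols of uvsuuvsuvsuuvs one by one yields uvs uu vs uvs uvs uu vs uvs uu vs uvs uvs uu vs; concatenated:

uvsuuvsuvsuvsuuvsuvsuuvsuvsuvsuuvs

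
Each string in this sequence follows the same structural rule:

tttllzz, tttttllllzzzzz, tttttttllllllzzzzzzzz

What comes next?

tttttttttllllllllzzzzzzzzzzz

The n-th term is 2n+1 t's then 2n l's then 3n-1 z's (n = 1, 2, …).
Setting n = 4 gives 9, 8, 11 characters in each block.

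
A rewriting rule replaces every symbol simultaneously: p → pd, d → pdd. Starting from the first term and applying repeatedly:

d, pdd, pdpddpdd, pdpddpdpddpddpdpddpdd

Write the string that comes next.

Rewriting the 21 symbols of pdpddpdpddpddpdpddpdd one by one yields pd pdd pd pdd pdd pd pdd pd pdd pdd pd pdd pdd pd pdd pd pdd pdd pd pdd pdd; concatenated:

pdpddpdpddpddpdpddpdpddpddpdpddpddpdpddpdpddpddpdpddpdd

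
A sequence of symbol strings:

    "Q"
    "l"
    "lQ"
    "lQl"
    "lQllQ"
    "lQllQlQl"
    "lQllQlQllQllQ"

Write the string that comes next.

lQllQlQllQllQlQllQlQl

This is a Fibonacci-style word recurrence s(k) = s(k−1)·s(k−2): e.g. l·Q = lQ.
The next term joins lQllQlQllQllQ and lQllQlQl.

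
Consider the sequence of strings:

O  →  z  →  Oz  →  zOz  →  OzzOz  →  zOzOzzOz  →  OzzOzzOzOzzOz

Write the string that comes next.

zOzOzzOzOzzOzzOzOzzOz

This is a Fibonacci-style word recurrence s(k) = s(k−2)·s(k−1): e.g. O·z = Oz.
The next term joins zOzOzzOz and OzzOzzOzOzzOz.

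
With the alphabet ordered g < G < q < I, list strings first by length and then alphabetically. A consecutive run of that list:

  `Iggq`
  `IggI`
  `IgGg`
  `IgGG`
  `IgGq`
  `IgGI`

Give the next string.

Igqg

Treat IgGI as a base-4 numeral over the given alphabet and add one, carrying through any trailing I's.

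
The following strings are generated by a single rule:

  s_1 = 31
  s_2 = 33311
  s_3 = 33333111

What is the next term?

33333331111

Term n consists of 2n-1 3's, followed by n 1's (n = 1, 2, …).
At n = 4 the blocks have lengths 7, 4.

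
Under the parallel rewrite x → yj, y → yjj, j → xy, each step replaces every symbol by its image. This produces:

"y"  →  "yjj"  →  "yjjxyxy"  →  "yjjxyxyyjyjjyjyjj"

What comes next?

Rewriting the 17 symbols of yjjxyxyyjyjjyjyjj one by one yields yjj xy xy yj yjj yj yjj yjj xy yjj xy xy yjj xy yjj xy xy; concatenated:

yjjxyxyyjyjjyjyjjyjjxyyjjxyxyyjjxyyjjxyxy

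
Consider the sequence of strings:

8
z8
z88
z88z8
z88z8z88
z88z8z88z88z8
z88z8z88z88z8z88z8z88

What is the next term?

z88z8z88z88z8z88z8z88z88z8z88z88z8

Each term (from the third on) is the previous term followed by the one before it: term 3 = z8·8 = z88.
So term 8 is z88z8z88z88z8z88z8z88·z88z8z88z88z8.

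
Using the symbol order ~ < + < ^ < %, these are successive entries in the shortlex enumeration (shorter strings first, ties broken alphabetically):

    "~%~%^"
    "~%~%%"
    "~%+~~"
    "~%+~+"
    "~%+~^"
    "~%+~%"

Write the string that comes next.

Treat ~%+~% as a base-4 numeral over the given alphabet and add one, carrying through any trailing %'s.

~%++~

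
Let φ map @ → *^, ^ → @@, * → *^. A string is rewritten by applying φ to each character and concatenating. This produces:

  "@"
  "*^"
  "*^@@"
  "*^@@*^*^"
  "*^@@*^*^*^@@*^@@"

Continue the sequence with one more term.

*^@@*^*^*^@@*^@@*^@@*^*^*^@@*^*^

Replace each of the 16 characters of *^@@*^*^*^@@*^@@ in place — *^ @@ *^ *^ *^ @@ *^ @@ *^ @@ *^ *^ *^ @@ *^ *^ — and concatenate.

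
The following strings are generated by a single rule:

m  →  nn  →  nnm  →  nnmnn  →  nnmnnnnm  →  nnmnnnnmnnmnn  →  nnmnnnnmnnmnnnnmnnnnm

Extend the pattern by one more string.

This is a Fibonacci-style word recurrence s(k) = s(k−1)·s(k−2): e.g. nn·m = nnm.
So term 8 is nnmnnnnmnnmnnnnmnnnnm·nnmnnnnmnnmnn.

nnmnnnnmnnmnnnnmnnnnmnnmnnnnmnnmnn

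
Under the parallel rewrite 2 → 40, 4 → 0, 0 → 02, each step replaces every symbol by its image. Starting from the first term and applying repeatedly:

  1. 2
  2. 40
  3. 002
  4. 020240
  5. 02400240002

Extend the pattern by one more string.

Apply φ to 02400240002 symbol by symbol: 0→02, 2→40, 4→0, 0→02, 0→02, 2→40, 4→0, 0→02, 0→02, 0→02, 2→40; joined: 02 40 0 02 02 40 0 02 02 02 40.

02400020240002020240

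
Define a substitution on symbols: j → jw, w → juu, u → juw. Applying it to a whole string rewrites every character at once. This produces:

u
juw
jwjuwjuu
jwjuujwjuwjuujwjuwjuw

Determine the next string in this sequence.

jwjuujwjuwjuwjwjuujwjuwjuujwjuwjuwjwjuujwjuwjuujwjuwjuu

Replace each of the 21 characters of jwjuujwjuwjuujwjuwjuw in place — jw juu jw juw juw jw juu jw juw juu jw juw juw jw juu jw juw juu jw juw juu — and concatenate.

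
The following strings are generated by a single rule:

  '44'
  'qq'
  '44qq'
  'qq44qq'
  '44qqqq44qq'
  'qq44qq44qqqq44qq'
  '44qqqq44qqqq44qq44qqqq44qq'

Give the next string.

qq44qq44qqqq44qq44qqqq44qqqq44qq44qqqq44qq

This is a Fibonacci-style word recurrence s(k) = s(k−2)·s(k−1): e.g. 44·qq = 44qq.
So term 8 is qq44qq44qqqq44qq·44qqqq44qqqq44qq44qqqq44qq.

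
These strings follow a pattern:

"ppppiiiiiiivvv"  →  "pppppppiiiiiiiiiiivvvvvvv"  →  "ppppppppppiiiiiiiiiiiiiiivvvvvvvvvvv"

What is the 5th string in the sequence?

Term n consists of 3n+1 p's, followed by 4n+3 i's, followed by 4n-1 v's (n = 1, 2, …).
At n = 5 the blocks have lengths 16, 23, 19.

ppppppppppppppppiiiiiiiiiiiiiiiiiiiiiiivvvvvvvvvvvvvvvvvvv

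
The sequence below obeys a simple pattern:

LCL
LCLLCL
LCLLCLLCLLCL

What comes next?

LCLLCLLCLLCLLCLLCLLCLLCL

Every step duplicates the string.
One more doubling of LCLLCLLCLLCL gives the answer.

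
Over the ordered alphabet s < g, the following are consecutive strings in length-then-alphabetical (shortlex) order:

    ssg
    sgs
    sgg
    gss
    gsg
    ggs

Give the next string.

ggg

The successor of ggs increments the rightmost position that isn't already g and resets every position after it to s.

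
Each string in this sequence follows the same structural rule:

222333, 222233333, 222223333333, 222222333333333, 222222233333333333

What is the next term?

222222223333333333333

Term n consists of n+2 2's, followed by 2n+1 3's (n = 1, 2, …).
At n = 6 the blocks have lengths 8, 13.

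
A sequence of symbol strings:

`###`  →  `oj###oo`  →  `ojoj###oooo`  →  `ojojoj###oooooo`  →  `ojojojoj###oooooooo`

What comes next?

ojojojojoj###oooooooooo

Each term wraps the previous one in oj on the left and oo on the right.
One more step from ojojojoj###oooooooo gives the answer.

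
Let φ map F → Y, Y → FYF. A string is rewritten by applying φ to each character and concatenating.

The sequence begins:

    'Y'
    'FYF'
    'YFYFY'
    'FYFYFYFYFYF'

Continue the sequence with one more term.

YFYFYFYFYFYFYFYFYFYFY

Rewriting each symbol of FYFYFYFYFYF: F→Y, Y→FYF, F→Y, Y→FYF, F→Y, Y→FYF, F→Y, Y→FYF, F→Y, Y→FYF, F→Y, which concatenates to Y FYF Y FYF Y FYF Y FYF Y FYF Y.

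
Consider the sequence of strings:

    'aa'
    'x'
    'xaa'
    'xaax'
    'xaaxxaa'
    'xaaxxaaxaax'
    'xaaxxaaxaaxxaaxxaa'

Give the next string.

xaaxxaaxaaxxaaxxaaxaaxxaaxaax

Each term (from the third on) is the previous term followed by the one before it: term 3 = x·aa = xaa.
The next term joins xaaxxaaxaaxxaaxxaa and xaaxxaaxaax.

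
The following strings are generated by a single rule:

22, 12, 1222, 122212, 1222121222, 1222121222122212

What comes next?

12221212221222121222121222

From term 3 onward, concatenate the last term with the second-to-last: 12·22 = 1222, 1222·12 = 122212, …
The next term joins 1222121222122212 and 1222121222.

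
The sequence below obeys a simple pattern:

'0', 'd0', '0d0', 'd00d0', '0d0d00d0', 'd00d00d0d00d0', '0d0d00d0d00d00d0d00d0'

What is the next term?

From term 3 onward, concatenate the second-to-last term with the last: 0·d0 = 0d0, d0·0d0 = d00d0, …
So term 8 is d00d00d0d00d0·0d0d00d0d00d00d0d00d0.

d00d00d0d00d00d0d00d0d00d00d0d00d0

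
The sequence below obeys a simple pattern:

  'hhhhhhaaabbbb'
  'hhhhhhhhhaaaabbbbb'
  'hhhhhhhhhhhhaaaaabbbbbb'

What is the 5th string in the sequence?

Term n consists of 3n h's, followed by n+1 a's, followed by n+2 b's, where the shown terms are n = 2, 3, 4.
For term 5, n = 6, so the run lengths are 18, 7, 8.

hhhhhhhhhhhhhhhhhhaaaaaaabbbbbbbb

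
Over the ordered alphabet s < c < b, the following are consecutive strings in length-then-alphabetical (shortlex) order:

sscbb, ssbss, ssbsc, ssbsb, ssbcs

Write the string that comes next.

ssbcc

The successor of ssbcs increments the rightmost position that isn't already b and resets every position after it to s.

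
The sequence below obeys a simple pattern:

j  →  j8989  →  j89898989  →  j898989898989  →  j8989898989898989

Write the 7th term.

Each term is the previous one with 8989 appended.
From j8989898989898989, 2 further steps: j8989898989898989 → j89898989898989898989 → (answer).

j898989898989898989898989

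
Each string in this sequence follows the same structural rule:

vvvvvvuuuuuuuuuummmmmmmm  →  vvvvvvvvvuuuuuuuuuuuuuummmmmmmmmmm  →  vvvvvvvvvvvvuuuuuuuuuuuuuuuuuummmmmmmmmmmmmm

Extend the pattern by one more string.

vvvvvvvvvvvvvvvuuuuuuuuuuuuuuuuuuuuuummmmmmmmmmmmmmmmm

The n-th term is 3n v's then 4n+2 u's then 3n+2 m's, where the shown terms are n = 2, 3, 4.
For the next term, n = 5, so the run lengths are 15, 22, 17.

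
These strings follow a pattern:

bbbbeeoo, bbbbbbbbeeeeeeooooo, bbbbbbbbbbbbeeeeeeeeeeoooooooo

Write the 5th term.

bbbbbbbbbbbbbbbbbbbbeeeeeeeeeeeeeeeeeeoooooooooooooo

The n-th term is 4n b's then 4n-2 e's then 3n-1 o's (n = 1, 2, …).
Setting n = 5 gives 20, 18, 14 characters in each block.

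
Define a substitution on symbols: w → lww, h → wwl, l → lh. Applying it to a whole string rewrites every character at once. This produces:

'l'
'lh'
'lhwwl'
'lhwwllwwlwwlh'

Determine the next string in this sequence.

Replace each of the 13 characters of lhwwllwwlwwlh in place — lh wwl lww lww lh lh lww lww lh lww lww lh wwl — and concatenate.

lhwwllwwlwwlhlhlwwlwwlhlwwlwwlhwwl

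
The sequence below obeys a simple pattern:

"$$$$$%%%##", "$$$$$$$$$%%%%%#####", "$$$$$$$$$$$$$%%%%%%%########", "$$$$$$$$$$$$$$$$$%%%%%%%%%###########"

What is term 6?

The n-th term is 4n+1 $'s then 2n+1 %'s then 3n-1 #'s (n = 1, 2, …).
Setting n = 6 gives 25, 13, 17 characters in each block.

$$$$$$$$$$$$$$$$$$$$$$$$$%%%%%%%%%%%%%#################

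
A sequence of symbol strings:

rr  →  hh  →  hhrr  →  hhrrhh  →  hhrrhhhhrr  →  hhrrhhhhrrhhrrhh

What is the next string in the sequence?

hhrrhhhhrrhhrrhhhhrrhhhhrr

From term 3 onward, concatenate the last term with the second-to-last: hh·rr = hhrr, hhrr·hh = hhrrhh, …
The next term joins hhrrhhhhrrhhrrhh and hhrrhhhhrr.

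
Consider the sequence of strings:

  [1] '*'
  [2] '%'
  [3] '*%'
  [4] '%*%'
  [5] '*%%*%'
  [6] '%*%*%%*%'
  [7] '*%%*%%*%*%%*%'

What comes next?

%*%*%%*%*%%*%%*%*%%*%

Each term (from the third on) is the two preceding terms concatenated in order: term 3 = *·% = *%.
The next term joins %*%*%%*% and *%%*%%*%*%%*%.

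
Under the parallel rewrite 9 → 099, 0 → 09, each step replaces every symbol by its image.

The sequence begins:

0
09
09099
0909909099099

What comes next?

Replace each of the 13 characters of 0909909099099 in place — 09 099 09 099 099 09 099 09 099 099 09 099 099 — and concatenate.

0909909099099090990909909909099099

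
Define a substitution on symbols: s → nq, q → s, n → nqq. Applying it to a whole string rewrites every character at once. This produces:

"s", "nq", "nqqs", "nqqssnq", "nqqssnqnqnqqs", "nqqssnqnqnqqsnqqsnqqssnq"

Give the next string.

Applying the rule to each of the 24 symbols of nqqssnqnqnqqsnqqsnqqssnq gives the pieces nqq s s nq nq nqq s nqq s nqq s s nq nqq s s nq nqq s s nq nq nqq s, which concatenate to the answer.

nqqssnqnqnqqsnqqsnqqssnqnqqssnqnqqssnqnqnqqs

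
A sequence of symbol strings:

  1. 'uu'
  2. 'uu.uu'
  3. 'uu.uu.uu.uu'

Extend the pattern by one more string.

Each string is two copies of the previous one joined by '.'.
Doubling uu.uu.uu.uu with '.' between the halves:

uu.uu.uu.uu.uu.uu.uu.uu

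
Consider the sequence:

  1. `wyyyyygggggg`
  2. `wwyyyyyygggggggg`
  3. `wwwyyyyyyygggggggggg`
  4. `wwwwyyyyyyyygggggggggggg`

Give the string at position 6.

Each string has the form w^{n-2} y^{n+2} g^{2n}, where the shown terms are n = 3, 4, 5, 6.
At n = 8 the blocks have lengths 6, 10, 16.

wwwwwwyyyyyyyyyygggggggggggggggg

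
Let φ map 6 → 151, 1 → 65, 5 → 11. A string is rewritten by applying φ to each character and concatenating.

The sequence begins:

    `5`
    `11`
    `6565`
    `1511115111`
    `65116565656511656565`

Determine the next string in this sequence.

151116565151111511115111151116565151111511115111

Replace each of the 20 characters of 65116565656511656565 in place — 151 11 65 65 151 11 151 11 151 11 151 11 65 65 151 11 151 11 151 11 — and concatenate.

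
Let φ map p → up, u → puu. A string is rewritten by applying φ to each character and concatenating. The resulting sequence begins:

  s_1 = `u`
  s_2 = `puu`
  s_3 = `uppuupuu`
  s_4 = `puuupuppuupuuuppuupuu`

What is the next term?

Replace each of the 21 characters of puuupuppuupuuuppuupuu in place — up puu puu puu up puu up up puu puu up puu puu puu up up puu puu up puu puu — and concatenate.

uppuupuupuuuppuuupuppuupuuuppuupuupuuupuppuupuuuppuupuu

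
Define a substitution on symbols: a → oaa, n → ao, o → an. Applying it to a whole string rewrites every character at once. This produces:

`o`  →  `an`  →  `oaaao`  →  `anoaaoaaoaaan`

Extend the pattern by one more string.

Applying the rule to each of the 13 symbols of anoaaoaaoaaan gives the pieces oaa ao an oaa oaa an oaa oaa an oaa oaa oaa ao, which concatenate to the answer.

oaaaoanoaaoaaanoaaoaaanoaaoaaoaaao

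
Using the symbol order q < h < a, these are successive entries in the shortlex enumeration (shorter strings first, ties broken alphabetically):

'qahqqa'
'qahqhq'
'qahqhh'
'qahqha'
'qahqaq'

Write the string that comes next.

qahqah

Find the rightmost character of qahqaq below a, bump it to the next letter, and reset everything to its right to q.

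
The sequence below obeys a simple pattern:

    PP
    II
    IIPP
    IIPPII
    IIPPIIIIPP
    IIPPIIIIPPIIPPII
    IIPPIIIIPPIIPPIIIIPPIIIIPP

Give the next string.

From term 3 onward, concatenate the last term with the second-to-last: II·PP = IIPP, IIPP·II = IIPPII, …
Continuing: IIPPIIIIPPIIPPIIIIPPIIIIPP · IIPPIIIIPPIIPPII gives term 8.

IIPPIIIIPPIIPPIIIIPPIIIIPPIIPPIIIIPPIIPPII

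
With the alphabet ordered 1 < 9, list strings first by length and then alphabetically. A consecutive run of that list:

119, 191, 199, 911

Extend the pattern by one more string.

919

The successor of 911 increments the rightmost position that isn't already 9 and resets every position after it to 1.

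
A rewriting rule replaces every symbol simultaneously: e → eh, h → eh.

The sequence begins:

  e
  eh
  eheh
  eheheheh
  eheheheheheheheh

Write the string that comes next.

eheheheheheheheheheheheheheheheh

Applying the rule to each of the 16 symbols of eheheheheheheheh gives the pieces eh eh eh eh eh eh eh eh eh eh eh eh eh eh eh eh, which concatenate to the answer.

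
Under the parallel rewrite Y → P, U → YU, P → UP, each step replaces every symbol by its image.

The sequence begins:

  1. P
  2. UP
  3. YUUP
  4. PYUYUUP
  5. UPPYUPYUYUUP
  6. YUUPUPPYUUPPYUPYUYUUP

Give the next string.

φ(YUUPUPPYUUPPYUPYUYUUP) expands symbol-by-symbol to P YU YU UP YU UP UP P YU YU UP UP P YU UP P YU P YU YU UP; joining the 21 pieces gives the next term.

PYUYUUPYUUPUPPYUYUUPUPPYUUPPYUPYUYUUP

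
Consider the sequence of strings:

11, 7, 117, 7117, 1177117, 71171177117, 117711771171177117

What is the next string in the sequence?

This is a Fibonacci-style word recurrence s(k) = s(k−2)·s(k−1): e.g. 11·7 = 117.
The next term joins 71171177117 and 117711771171177117.

71171177117117711771171177117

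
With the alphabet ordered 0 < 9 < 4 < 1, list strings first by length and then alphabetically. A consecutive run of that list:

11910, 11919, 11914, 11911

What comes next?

11400

Treat 11911 as a base-4 numeral over the given alphabet and add one, carrying through any trailing 1's.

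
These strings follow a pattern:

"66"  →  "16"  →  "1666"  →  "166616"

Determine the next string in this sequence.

This is a Fibonacci-style word recurrence s(k) = s(k−1)·s(k−2): e.g. 16·66 = 1666.
So term 5 is 166616·1666.

1666161666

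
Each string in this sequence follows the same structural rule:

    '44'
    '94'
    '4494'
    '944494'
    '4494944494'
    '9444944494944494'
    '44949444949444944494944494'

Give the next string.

944494449494449444949444949444944494944494

This is a Fibonacci-style word recurrence s(k) = s(k−2)·s(k−1): e.g. 44·94 = 4494.
Continuing: 9444944494944494 · 44949444949444944494944494 gives term 8.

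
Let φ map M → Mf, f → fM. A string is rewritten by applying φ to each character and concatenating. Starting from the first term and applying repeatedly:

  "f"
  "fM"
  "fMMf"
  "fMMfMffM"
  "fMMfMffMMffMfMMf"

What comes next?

Applying the rule to each of the 16 symbols of fMMfMffMMffMfMMf gives the pieces fM Mf Mf fM Mf fM fM Mf Mf fM fM Mf fM Mf Mf fM, which concatenate to the answer.

fMMfMffMMffMfMMfMffMfMMffMMfMffM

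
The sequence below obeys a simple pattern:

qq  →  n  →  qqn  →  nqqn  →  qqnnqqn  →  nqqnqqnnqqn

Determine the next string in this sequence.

qqnnqqnnqqnqqnnqqn

This is a Fibonacci-style word recurrence s(k) = s(k−2)·s(k−1): e.g. qq·n = qqn.
The next term joins qqnnqqn and nqqnqqnnqqn.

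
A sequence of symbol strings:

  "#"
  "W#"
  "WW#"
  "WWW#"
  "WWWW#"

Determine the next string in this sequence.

Every step adds W at the front: s(k+1) = W·s(k).
Applying this once more to WWWW#:

WWWWW#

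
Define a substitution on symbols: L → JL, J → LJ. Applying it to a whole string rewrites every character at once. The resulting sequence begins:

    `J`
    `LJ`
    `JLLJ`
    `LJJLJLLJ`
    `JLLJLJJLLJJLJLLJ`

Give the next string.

LJJLJLLJJLLJLJJLJLLJLJJLLJJLJLLJ

φ(JLLJLJJLLJJLJLLJ) expands symbol-by-symbol to LJ JL JL LJ JL LJ LJ JL JL LJ LJ JL LJ JL JL LJ; joining the 16 pieces gives the next term.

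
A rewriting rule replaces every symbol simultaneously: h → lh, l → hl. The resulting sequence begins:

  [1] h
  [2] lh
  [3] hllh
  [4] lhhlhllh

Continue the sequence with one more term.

hllhlhhllhhlhllh

Apply φ to lhhlhllh symbol by symbol: l→hl, h→lh, h→lh, l→hl, h→lh, l→hl, l→hl, h→lh; joined: hl lh lh hl lh hl hl lh.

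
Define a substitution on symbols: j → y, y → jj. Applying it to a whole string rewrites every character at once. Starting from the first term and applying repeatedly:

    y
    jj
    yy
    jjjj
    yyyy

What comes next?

jjjjjjjj

Apply φ to yyyy symbol by symbol: y→jj, y→jj, y→jj, y→jj; joined: jj jj jj jj.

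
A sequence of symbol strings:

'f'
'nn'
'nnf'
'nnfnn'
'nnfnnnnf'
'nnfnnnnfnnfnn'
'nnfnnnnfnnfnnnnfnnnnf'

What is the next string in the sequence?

From term 3 onward, concatenate the last term with the second-to-last: nn·f = nnf, nnf·nn = nnfnn, …
So term 8 is nnfnnnnfnnfnnnnfnnnnf·nnfnnnnfnnfnn.

nnfnnnnfnnfnnnnfnnnnfnnfnnnnfnnfnn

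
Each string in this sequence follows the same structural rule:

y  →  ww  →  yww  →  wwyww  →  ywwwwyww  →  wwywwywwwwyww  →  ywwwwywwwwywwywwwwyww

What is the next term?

Each term (from the third on) is the two preceding terms concatenated in order: term 3 = y·ww = yww.
The next term joins wwywwywwwwyww and ywwwwywwwwywwywwwwyww.

wwywwywwwwywwywwwwywwwwywwywwwwyww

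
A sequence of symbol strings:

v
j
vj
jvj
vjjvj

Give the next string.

jvjvjjvj

This is a Fibonacci-style word recurrence s(k) = s(k−2)·s(k−1): e.g. v·j = vj.
Continuing: jvj · vjjvj gives term 6.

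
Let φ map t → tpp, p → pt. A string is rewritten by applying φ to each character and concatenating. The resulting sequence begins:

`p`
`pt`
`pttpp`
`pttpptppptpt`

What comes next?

pttpptppptpttppptptpttpppttpp

Rewriting each symbol of pttpptppptpt: p→pt, t→tpp, t→tpp, p→pt, p→pt, t→tpp, p→pt, p→pt, p→pt, t→tpp, p→pt, t→tpp, which concatenates to pt tpp tpp pt pt tpp pt pt pt tpp pt tpp.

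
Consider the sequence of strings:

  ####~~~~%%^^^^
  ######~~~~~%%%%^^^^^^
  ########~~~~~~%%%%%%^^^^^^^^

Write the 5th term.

############~~~~~~~~%%%%%%%%%%^^^^^^^^^^^^

Term n consists of 2n #'s, followed by n+2 ~'s, followed by 2n-2 %'s, followed by 2n ^'s, where the shown terms are n = 2, 3, 4.
At n = 6 the blocks have lengths 12, 8, 10, 12.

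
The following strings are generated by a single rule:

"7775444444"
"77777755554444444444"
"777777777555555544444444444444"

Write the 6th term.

777777777777777777555555555555555544444444444444444444444444

Term n consists of 3n 7's, followed by 3n-2 5's, followed by 4n+2 4's (n = 1, 2, …).
At n = 6 the blocks have lengths 18, 16, 26.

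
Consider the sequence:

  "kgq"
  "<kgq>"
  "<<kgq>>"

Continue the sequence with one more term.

<<<kgq>>>

s(k+1) = <·s(k)·>, so each term gains < as a prefix and > as a suffix.
One more step from <<kgq>> gives the answer.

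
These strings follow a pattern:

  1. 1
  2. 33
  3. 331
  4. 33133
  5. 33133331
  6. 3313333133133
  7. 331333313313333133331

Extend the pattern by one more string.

3313333133133331333313313333133133

This is a Fibonacci-style word recurrence s(k) = s(k−1)·s(k−2): e.g. 33·1 = 331.
Continuing: 331333313313333133331 · 3313333133133 gives term 8.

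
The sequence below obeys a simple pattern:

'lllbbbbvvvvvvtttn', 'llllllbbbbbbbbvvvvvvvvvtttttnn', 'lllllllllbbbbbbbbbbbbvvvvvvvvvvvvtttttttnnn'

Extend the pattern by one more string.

llllllllllllbbbbbbbbbbbbbbbbvvvvvvvvvvvvvvvtttttttttnnnn

The n-th term is 3n l's then 4n b's then 3n+3 v's then 2n+1 t's then n n's (n = 1, 2, …).
Setting n = 4 gives 12, 16, 15, 9, 4 characters in each block.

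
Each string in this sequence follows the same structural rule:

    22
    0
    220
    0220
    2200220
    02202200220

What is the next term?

220022002202200220

Each term (from the third on) is the two preceding terms concatenated in order: term 3 = 22·0 = 220.
Continuing: 2200220 · 02202200220 gives term 7.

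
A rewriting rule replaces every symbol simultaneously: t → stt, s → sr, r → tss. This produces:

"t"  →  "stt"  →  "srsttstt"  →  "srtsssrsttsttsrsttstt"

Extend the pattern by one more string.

Replace each of the 21 characters of srtsssrsttsttsrsttstt in place — sr tss stt sr sr sr tss sr stt stt sr stt stt sr tss sr stt stt sr stt stt — and concatenate.

srtsssttsrsrsrtsssrsttsttsrsttsttsrtsssrsttsttsrsttstt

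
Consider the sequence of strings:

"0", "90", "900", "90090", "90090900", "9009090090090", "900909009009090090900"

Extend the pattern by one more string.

Each term (from the third on) is the previous term followed by the one before it: term 3 = 90·0 = 900.
Continuing: 900909009009090090900 · 9009090090090 gives term 8.

9009090090090900909009009090090090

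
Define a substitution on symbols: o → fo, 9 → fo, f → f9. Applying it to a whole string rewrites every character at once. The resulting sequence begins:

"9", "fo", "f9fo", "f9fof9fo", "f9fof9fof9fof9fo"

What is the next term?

f9fof9fof9fof9fof9fof9fof9fof9fo

Replace each of the 16 characters of f9fof9fof9fof9fo in place — f9 fo f9 fo f9 fo f9 fo f9 fo f9 fo f9 fo f9 fo — and concatenate.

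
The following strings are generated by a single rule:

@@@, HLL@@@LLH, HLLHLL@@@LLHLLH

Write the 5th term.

HLLHLLHLLHLL@@@LLHLLHLLHLLH

Each term wraps the previous one in HLL on the left and LLH on the right.
From HLLHLL@@@LLHLLH, 2 further steps: HLLHLL@@@LLHLLH → HLLHLLHLL@@@LLHLLHLLH → (answer).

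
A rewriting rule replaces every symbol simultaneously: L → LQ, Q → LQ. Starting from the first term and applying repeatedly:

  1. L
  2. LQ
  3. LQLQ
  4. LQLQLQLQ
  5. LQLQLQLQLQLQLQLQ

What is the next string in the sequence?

Rewriting the 16 symbols of LQLQLQLQLQLQLQLQ one by one yields LQ LQ LQ LQ LQ LQ LQ LQ LQ LQ LQ LQ LQ LQ LQ LQ; concatenated:

LQLQLQLQLQLQLQLQLQLQLQLQLQLQLQLQ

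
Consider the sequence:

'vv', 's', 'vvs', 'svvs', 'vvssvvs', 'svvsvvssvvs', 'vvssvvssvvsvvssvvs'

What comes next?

This is a Fibonacci-style word recurrence s(k) = s(k−2)·s(k−1): e.g. vv·s = vvs.
The next term joins svvsvvssvvs and vvssvvssvvsvvssvvs.

svvsvvssvvsvvssvvssvvsvvssvvs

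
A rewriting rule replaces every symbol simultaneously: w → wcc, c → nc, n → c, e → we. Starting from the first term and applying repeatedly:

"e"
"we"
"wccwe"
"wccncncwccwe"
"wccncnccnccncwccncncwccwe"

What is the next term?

wccncnccnccncnccncnccncwccncnccnccncwccncncwccwe

Replace each of the 25 characters of wccncnccnccncwccncncwccwe in place — wcc nc nc c nc c nc nc c nc nc c nc wcc nc nc c nc c nc wcc nc nc wcc we — and concatenate.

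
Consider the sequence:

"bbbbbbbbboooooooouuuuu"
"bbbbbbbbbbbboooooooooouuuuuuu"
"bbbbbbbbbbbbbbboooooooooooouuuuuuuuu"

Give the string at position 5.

bbbbbbbbbbbbbbbbbbbbboooooooooooooooouuuuuuuuuuuuu

Each string has the form b^{3n} o^{2n+2} u^{2n-1}, where the shown terms are n = 3, 4, 5.
For term 5, n = 7, so the run lengths are 21, 16, 13.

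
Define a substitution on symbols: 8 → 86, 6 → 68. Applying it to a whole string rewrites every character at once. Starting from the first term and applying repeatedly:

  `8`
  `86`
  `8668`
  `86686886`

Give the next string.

Expanding 86686886: 8→86, 6→68, 6→68, 8→86, 6→68, 8→86, 8→86, 6→68. Concatenated: 86 68 68 86 68 86 86 68.

8668688668868668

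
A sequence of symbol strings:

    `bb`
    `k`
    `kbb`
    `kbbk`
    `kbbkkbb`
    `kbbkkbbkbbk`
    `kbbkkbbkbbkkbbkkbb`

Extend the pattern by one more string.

kbbkkbbkbbkkbbkkbbkbbkkbbkbbk

Each term (from the third on) is the previous term followed by the one before it: term 3 = k·bb = kbb.
So term 8 is kbbkkbbkbbkkbbkkbb·kbbkkbbkbbk.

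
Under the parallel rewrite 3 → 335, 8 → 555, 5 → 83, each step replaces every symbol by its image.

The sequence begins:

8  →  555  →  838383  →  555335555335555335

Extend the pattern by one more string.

Rewriting the 18 symbols of 555335555335555335 one by one yields 83 83 83 335 335 83 83 83 83 335 335 83 83 83 83 335 335 83; concatenated:

838383335335838383833353358383838333533583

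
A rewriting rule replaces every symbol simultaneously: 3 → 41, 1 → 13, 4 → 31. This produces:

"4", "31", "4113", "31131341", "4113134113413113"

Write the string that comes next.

Replace each of the 16 characters of 4113134113413113 in place — 31 13 13 41 13 41 31 13 13 41 31 13 41 13 13 41 — and concatenate.

31131341134131131341311341131341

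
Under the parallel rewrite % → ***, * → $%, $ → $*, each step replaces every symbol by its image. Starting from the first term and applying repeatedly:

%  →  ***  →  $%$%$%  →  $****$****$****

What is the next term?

$*$%$%$%$%$*$%$%$%$%$*$%$%$%$%

φ($****$****$****) expands symbol-by-symbol to $* $% $% $% $% $* $% $% $% $% $* $% $% $% $%; joining the 15 pieces gives the next term.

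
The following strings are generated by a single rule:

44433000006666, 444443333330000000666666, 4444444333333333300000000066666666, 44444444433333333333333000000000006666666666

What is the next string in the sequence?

444444444443333333333333333330000000000000666666666666

Term n consists of 2n+1 4's, followed by 4n-2 3's, followed by 2n+3 0's, followed by 2n+2 6's (n = 1, 2, …).
For the next term, n = 5, so the run lengths are 11, 18, 13, 12.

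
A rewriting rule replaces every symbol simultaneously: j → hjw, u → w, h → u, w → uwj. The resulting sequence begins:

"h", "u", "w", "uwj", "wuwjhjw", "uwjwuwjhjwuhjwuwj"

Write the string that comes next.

φ(uwjwuwjhjwuhjwuwj) expands symbol-by-symbol to w uwj hjw uwj w uwj hjw u hjw uwj w u hjw uwj w uwj hjw; joining the 17 pieces gives the next term.

wuwjhjwuwjwuwjhjwuhjwuwjwuhjwuwjwuwjhjw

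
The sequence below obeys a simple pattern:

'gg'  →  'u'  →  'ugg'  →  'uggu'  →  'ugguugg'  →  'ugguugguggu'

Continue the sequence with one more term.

ugguuggugguugguugg

From term 3 onward, concatenate the last term with the second-to-last: u·gg = ugg, ugg·u = uggu, …
Continuing: ugguugguggu · ugguugg gives term 7.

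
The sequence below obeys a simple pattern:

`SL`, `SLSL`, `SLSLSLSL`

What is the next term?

SLSLSLSLSLSLSLSL

Each string is two copies of the previous one concatenated.
So the next term is two copies of SLSLSLSL.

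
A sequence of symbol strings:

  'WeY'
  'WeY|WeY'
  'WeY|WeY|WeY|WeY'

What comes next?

WeY|WeY|WeY|WeY|WeY|WeY|WeY|WeY

Each string is two copies of the previous one joined by '|'.
One more doubling of WeY|WeY|WeY|WeY gives the answer.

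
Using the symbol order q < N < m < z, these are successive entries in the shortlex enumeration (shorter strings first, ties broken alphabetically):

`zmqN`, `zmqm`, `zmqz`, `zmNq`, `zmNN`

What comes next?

Treat zmNN as a base-4 numeral over the given alphabet and add one, carrying through any trailing z's.

zmNm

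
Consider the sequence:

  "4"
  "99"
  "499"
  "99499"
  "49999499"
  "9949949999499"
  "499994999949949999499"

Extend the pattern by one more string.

9949949999499499994999949949999499

From term 3 onward, concatenate the second-to-last term with the last: 4·99 = 499, 99·499 = 99499, …
So term 8 is 9949949999499·499994999949949999499.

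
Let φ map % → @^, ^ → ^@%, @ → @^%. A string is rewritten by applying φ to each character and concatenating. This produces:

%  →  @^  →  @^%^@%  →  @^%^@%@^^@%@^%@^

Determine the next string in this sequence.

@^%^@%@^^@%@^%@^@^%^@%^@%@^%@^@^%^@%@^@^%^@%

φ(@^%^@%@^^@%@^%@^) expands symbol-by-symbol to @^% ^@% @^ ^@% @^% @^ @^% ^@% ^@% @^% @^ @^% ^@% @^ @^% ^@%; joining the 16 pieces gives the next term.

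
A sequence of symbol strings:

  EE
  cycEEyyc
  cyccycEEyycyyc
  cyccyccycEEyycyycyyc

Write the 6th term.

cyccyccyccyccycEEyycyycyycyycyyc

Every step adds cyc to the front and yyc to the end of the previous string.
From cyccyccycEEyycyycyyc, 2 further steps: cyccyccycEEyycyycyyc → cyccyccyccycEEyycyycyycyyc → (answer).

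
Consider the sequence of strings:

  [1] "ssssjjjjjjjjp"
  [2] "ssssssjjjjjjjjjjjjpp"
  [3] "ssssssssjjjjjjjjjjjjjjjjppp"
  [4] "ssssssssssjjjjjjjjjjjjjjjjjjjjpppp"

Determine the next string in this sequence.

ssssssssssssjjjjjjjjjjjjjjjjjjjjjjjjppppp

Term n consists of 2n s's, followed by 4n j's, followed by n-1 p's, where the shown terms are n = 2, 3, 4, 5.
Setting n = 6 gives 12, 24, 5 characters in each block.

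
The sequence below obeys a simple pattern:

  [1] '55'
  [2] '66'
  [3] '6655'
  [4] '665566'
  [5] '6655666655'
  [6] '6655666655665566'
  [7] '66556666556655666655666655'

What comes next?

665566665566556666556666556655666655665566

This is a Fibonacci-style word recurrence s(k) = s(k−1)·s(k−2): e.g. 66·55 = 6655.
Continuing: 66556666556655666655666655 · 6655666655665566 gives term 8.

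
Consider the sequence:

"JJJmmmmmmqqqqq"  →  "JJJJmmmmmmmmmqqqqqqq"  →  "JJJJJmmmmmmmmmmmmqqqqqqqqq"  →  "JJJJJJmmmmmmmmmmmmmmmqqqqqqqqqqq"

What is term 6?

Each string has the form J^{n+1} m^{3n} q^{2n+1}, where the shown terms are n = 2, 3, 4, 5.
Setting n = 7 gives 8, 21, 15 characters in each block.

JJJJJJJJmmmmmmmmmmmmmmmmmmmmmqqqqqqqqqqqqqqq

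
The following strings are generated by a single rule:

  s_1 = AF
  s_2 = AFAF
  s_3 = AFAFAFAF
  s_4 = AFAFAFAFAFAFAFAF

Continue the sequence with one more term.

AFAFAFAFAFAFAFAFAFAFAFAFAFAFAFAF

Every step duplicates the string.
One more doubling of AFAFAFAFAFAFAFAF gives the answer.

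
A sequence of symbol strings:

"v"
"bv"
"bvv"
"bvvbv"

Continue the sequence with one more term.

bvvbvbvv

Each term (from the third on) is the previous term followed by the one before it: term 3 = bv·v = bvv.
The next term joins bvvbv and bvv.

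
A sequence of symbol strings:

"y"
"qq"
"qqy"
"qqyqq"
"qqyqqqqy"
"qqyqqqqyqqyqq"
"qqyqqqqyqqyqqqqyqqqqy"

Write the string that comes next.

qqyqqqqyqqyqqqqyqqqqyqqyqqqqyqqyqq

From term 3 onward, concatenate the last term with the second-to-last: qq·y = qqy, qqy·qq = qqyqq, …
So term 8 is qqyqqqqyqqyqqqqyqqqqy·qqyqqqqyqqyqq.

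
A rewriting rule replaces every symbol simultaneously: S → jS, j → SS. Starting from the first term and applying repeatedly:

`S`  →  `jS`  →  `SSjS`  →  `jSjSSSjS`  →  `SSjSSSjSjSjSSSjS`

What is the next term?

Replace each of the 16 characters of SSjSSSjSjSjSSSjS in place — jS jS SS jS jS jS SS jS SS jS SS jS jS jS SS jS — and concatenate.

jSjSSSjSjSjSSSjSSSjSSSjSjSjSSSjS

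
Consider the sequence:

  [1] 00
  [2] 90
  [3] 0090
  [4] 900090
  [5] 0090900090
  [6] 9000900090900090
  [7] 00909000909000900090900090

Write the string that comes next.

900090009090009000909000909000900090900090

From term 3 onward, concatenate the second-to-last term with the last: 00·90 = 0090, 90·0090 = 900090, …
So term 8 is 9000900090900090·00909000909000900090900090.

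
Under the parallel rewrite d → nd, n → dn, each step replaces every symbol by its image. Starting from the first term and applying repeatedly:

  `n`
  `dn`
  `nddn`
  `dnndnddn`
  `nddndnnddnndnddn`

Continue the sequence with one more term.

Replace each of the 16 characters of nddndnnddnndnddn in place — dn nd nd dn nd dn dn nd nd dn dn nd dn nd nd dn — and concatenate.

dnndnddnnddndnndnddndnnddnndnddn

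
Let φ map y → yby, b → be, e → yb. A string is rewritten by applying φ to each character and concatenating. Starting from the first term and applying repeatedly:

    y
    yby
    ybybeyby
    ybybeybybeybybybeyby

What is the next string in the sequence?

ybybeybybeybybybeybybeybybybeybybeybybeybybybeyby

Applying the rule to each of the 20 symbols of ybybeybybeybybybeyby gives the pieces yby be yby be yb yby be yby be yb yby be yby be yby be yb yby be yby, which concatenate to the answer.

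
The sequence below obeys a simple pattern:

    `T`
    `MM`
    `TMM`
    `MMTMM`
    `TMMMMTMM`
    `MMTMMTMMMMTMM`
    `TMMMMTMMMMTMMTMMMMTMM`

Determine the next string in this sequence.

MMTMMTMMMMTMMTMMMMTMMMMTMMTMMMMTMM

Each term (from the third on) is the two preceding terms concatenated in order: term 3 = T·MM = TMM.
Continuing: MMTMMTMMMMTMM · TMMMMTMMMMTMMTMMMMTMM gives term 8.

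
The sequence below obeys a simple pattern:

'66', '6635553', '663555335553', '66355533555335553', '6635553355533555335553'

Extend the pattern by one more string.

663555335553355533555335553

Each term is the previous one with 35553 appended.
So the next term is 6635553355533555335553·35553.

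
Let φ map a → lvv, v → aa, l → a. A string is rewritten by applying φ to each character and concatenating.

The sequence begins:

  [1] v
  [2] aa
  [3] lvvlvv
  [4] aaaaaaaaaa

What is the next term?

lvvlvvlvvlvvlvvlvvlvvlvvlvvlvv

Rewriting each symbol of aaaaaaaaaa: a→lvv, a→lvv, a→lvv, a→lvv, a→lvv, a→lvv, a→lvv, a→lvv, a→lvv, a→lvv, which concatenates to lvv lvv lvv lvv lvv lvv lvv lvv lvv lvv.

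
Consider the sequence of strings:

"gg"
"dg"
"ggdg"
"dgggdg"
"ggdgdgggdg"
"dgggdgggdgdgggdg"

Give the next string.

This is a Fibonacci-style word recurrence s(k) = s(k−2)·s(k−1): e.g. gg·dg = ggdg.
Continuing: ggdgdgggdg · dgggdgggdgdgggdg gives term 7.

ggdgdgggdgdgggdgggdgdgggdg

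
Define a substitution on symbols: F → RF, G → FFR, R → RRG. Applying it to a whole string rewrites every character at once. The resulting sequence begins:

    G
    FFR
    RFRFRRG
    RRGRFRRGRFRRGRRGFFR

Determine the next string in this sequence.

RRGRRGFFRRRGRFRRGRRGFFRRRGRFRRGRRGFFRRRGRRGFFRRFRFRRG

φ(RRGRFRRGRFRRGRRGFFR) expands symbol-by-symbol to RRG RRG FFR RRG RF RRG RRG FFR RRG RF RRG RRG FFR RRG RRG FFR RF RF RRG; joining the 19 pieces gives the next term.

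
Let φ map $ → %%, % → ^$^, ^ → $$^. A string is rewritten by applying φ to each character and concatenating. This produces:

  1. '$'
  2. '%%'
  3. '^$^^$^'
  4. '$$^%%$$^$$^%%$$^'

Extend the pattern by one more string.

Applying the rule to each of the 16 symbols of $$^%%$$^$$^%%$$^ gives the pieces %% %% $$^ ^$^ ^$^ %% %% $$^ %% %% $$^ ^$^ ^$^ %% %% $$^, which concatenate to the answer.

%%%%$$^^$^^$^%%%%$$^%%%%$$^^$^^$^%%%%$$^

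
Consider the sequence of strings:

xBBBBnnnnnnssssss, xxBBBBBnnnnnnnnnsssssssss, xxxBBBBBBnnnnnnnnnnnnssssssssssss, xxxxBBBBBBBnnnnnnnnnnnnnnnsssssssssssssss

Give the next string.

Reading off run lengths: x runs 1, 2, 3, 4; B runs 4, 5, 6, 7; n runs 6, 9, 12, 15; s runs 6, 9, 12, 15 — each is linear in n, where the shown terms are n = 2, 3, 4, 5.
For the next term, n = 6, so the run lengths are 5, 8, 18, 18.

xxxxxBBBBBBBBnnnnnnnnnnnnnnnnnnssssssssssssssssss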